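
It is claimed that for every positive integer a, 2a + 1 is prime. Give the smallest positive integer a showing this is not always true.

a = 4

We need the least positive integer a for which 2a + 1 is not prime.
a = 1: 2a + 1 = 3, prime.
a = 2: 2a + 1 = 5, prime.
a = 3: 2a + 1 = 7, prime.
a = 4: 2a + 1 = 9 = 3 × 3, composite.
Hence a = 4 is a counterexample.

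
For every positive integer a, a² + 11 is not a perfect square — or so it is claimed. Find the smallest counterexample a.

We need the least positive integer a for which a² + 11 is a perfect square.
The first 4 eligible values, up to a = 4, all satisfy the conclusion.
a = 5: 5² + 11 = 36 = 6², a perfect square.
Hence a = 5 is a counterexample.

a = 5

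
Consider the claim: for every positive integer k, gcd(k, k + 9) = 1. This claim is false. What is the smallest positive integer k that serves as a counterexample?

k = 3

Check each positive integer k in order until gcd(k, k + 9) > 1.
For k = 1, 2 the conclusion holds.
k = 3: gcd(3, 12) = 3.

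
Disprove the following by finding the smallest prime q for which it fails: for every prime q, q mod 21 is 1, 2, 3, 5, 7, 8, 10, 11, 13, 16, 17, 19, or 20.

q = 67

For q = 2, 3, 5, 7, …, 53, 59, 61 the conclusion holds.
q = 67: 67 mod 21 = 4 — not in {1, 2, 3, 5, 7, 8, 10, 11, 13, 16, 17, 19, 20}.
Hence q = 67 is a counterexample.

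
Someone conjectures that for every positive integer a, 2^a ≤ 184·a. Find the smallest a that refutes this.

We need the least positive integer a for which 2^a > 184·a.
The first 10 eligible values, up to a = 10, all satisfy the conclusion.
a = 11: 2^a = 2048 and 184·a = 2024, so 2048 > 2024.
Thus a = 11 disproves the claim, and no smaller a works.

a = 11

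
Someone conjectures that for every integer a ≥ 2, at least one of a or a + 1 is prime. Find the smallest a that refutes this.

Check each integer a ≥ 2 in order until a, a + 1 are both composite.
The first 6 eligible values, up to a = 7, all satisfy the conclusion.
a = 8: 8 = 2 × 4; 9 = 3 × 3 — both composite.

a = 8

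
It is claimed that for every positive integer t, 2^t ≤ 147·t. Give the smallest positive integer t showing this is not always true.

t = 11

Check each positive integer t in order until 2^t > 147·t.
For t = 1, 2, 3, 4, 5, 6, 7, 8, 9, 10 the conclusion holds.
t = 11: 2^t = 2048 and 147·t = 1617, so 2048 > 1617.
So t = 11 is the smallest counterexample.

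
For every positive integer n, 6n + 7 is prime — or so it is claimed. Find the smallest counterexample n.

Check each positive integer n in order until 6n + 7 is not prime.
For n = 1, 2 the conclusion holds.
n = 3: 6n + 7 = 25 = 5 × 5, composite.
Hence n = 3 is a counterexample.

n = 3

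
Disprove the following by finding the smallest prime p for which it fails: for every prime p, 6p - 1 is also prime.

p = 11

Check each prime p in order until 6p - 1 is not prime.
The first 4 eligible values, up to p = 7, all satisfy the conclusion.
p = 11: 6p - 1 = 65 = 5 × 13, not prime.
So p = 11 is the smallest counterexample.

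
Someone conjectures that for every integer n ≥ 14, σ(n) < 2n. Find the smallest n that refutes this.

n = 18

Check each integer n ≥ 14 in order until the claim fails.
n = 14: σ(14) = 24; 24 < 28.
n = 15: σ(15) = 24; 24 < 30.
n = 16: σ(16) = 31; 31 < 32.
n = 17: σ(17) = 18; 18 < 34.
n = 18: σ(18) = 39; 39 ≥ 36.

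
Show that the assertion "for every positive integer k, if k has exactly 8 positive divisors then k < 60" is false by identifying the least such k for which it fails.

Check each positive integer k in order until k has exactly 8 positive divisors but the claim fails.
k = 24: τ(24) = 8; 24 < 60.
k = 30: τ(30) = 8; 30 < 60.
k = 40: τ(40) = 8; 40 < 60.
k = 42: τ(42) = 8; 42 < 60.
k = 54: τ(54) = 8; 54 < 60.
k = 56: τ(56) = 8; 56 < 60.
k = 66: τ(66) = 8; 66 ≥ 60.

k = 66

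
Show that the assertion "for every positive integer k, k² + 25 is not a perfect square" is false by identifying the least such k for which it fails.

For k = 1, 2, 3, 4, …, 9, 10, 11 the conclusion holds.
k = 12: 12² + 25 = 169 = 13², a perfect square.

k = 12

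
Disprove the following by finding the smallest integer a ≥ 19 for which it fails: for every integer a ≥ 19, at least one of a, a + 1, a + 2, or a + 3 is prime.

a = 24

Check each integer a ≥ 19 in order until a, a + 1, a + 2, a + 3 are all composite.
For a = 19, 20, 21, 22, 23 the conclusion holds.
a = 24: 24 = 2 × 12; 25 = 5 × 5; 26 = 2 × 13; 27 = 3 × 9 — all composite.
So a = 24 is the smallest counterexample.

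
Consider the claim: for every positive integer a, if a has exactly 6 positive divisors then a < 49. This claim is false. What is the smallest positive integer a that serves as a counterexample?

A counterexample is any positive integer a such that a has exactly 6 positive divisors but the claim fails; we check each in order.
The first 7 eligible values, up to a = 45, all satisfy the conclusion.
a = 50: τ(50) = 6; 50 ≥ 49.
Thus a = 50 disproves the claim, and no smaller a works.

a = 50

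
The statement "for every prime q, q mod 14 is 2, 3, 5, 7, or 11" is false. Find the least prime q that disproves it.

q = 13

Check each prime q in order until the claim fails.
For q = 2, 3, 5, 7, 11 the conclusion holds.
q = 13: 13 mod 14 = 13 — not in {2, 3, 5, 7, 11}.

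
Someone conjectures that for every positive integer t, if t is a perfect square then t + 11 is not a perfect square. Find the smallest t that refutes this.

t = 25

A counterexample is any positive integer t such that t is a perfect square but t + 11 is a perfect square; we check each in order.
For t = 1, 4, 9, 16 the conclusion holds.
t = 25: 25 = 5² and 25 + 11 = 36 = 6².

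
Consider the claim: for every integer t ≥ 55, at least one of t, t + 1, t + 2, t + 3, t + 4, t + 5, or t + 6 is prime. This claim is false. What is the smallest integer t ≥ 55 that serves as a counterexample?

t = 90

For t = 55, 56, 57, 58, …, 87, 88, 89 the conclusion holds.
t = 90: 90 = 2 × 45; 91 = 7 × 13; 92 = 2 × 46; 93 = 3 × 31; 94 = 2 × 47; 95 = 5 × 19; 96 = 2 × 48 — all composite.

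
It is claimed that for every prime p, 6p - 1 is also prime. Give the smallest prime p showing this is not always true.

p = 11

We need the least prime p for which 6p - 1 is not prime.
The first 4 eligible values, up to p = 7, all satisfy the conclusion.
p = 11: 6p - 1 = 65 = 5 × 13, not prime.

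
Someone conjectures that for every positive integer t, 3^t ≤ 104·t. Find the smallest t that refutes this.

t = 1: 3^t = 3 and 104·t = 104, so 3 ≤ 104.
t = 2: 3^t = 9 and 104·t = 208, so 9 ≤ 208.
t = 3: 3^t = 27 and 104·t = 312, so 27 ≤ 312.
t = 4: 3^t = 81 and 104·t = 416, so 81 ≤ 416.
t = 5: 3^t = 243 and 104·t = 520, so 243 ≤ 520.
t = 6: 3^t = 729 and 104·t = 624, so 729 > 624.
Hence t = 6 is a counterexample.

t = 6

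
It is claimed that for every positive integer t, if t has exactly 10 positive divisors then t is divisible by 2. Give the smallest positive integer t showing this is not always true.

Check each positive integer t in order until t has exactly 10 positive divisors but t is not divisible by 2.
The first 9 eligible values, up to t = 368, all satisfy the conclusion.
t = 405: τ(405) = 10; 405 mod 2 = 1.
Thus t = 405 disproves the claim, and no smaller t works.

t = 405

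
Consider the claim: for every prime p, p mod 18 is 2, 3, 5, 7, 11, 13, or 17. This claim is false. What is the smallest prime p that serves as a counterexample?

p = 19

p = 2: 2 mod 18 = 2.
p = 3: 3 mod 18 = 3.
p = 5: 5 mod 18 = 5.
p = 7: 7 mod 18 = 7.
p = 11: 11 mod 18 = 11.
p = 13: 13 mod 18 = 13.
p = 17: 17 mod 18 = 17.
p = 19: 19 mod 18 = 1 — not in {2, 3, 5, 7, 11, 13, 17}.
Hence p = 19 is a counterexample.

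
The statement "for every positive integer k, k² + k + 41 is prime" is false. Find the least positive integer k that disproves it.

We need the least positive integer k for which k² + k + 41 is not prime.
For k = 1, 2, 3, 4, …, 37, 38, 39 the conclusion holds.
k = 40: k² + k + 41 = 1681 = 41 × 41, composite.
Hence k = 40 is a counterexample.

k = 40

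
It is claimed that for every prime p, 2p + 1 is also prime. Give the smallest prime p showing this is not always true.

p = 7

Check each prime p in order until 2p + 1 is not prime.
p = 2: 2p + 1 = 5, prime.
p = 3: 2p + 1 = 7, prime.
p = 5: 2p + 1 = 11, prime.
p = 7: 2p + 1 = 15 = 3 × 5, not prime.
Hence p = 7 is a counterexample.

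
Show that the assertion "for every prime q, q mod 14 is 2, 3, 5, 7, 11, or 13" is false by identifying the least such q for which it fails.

q = 2: 2 mod 14 = 2.
q = 3: 3 mod 14 = 3.
q = 5: 5 mod 14 = 5.
q = 7: 7 mod 14 = 7.
q = 11: 11 mod 14 = 11.
q = 13: 13 mod 14 = 13.
q = 17: 17 mod 14 = 3.
q = 19: 19 mod 14 = 5.
q = 23: 23 mod 14 = 9 — not in {2, 3, 5, 7, 11, 13}.
So q = 23 is the smallest counterexample.

q = 23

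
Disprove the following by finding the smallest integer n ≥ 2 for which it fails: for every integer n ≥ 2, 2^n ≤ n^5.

n = 23

We need the least integer n ≥ 2 for which 2^n > n^5.
The first 21 eligible values, up to n = 22, all satisfy the conclusion.
n = 23: 2^n = 8388608 and n^5 = 6436343, so 8388608 > 6436343.
So n = 23 is the smallest counterexample.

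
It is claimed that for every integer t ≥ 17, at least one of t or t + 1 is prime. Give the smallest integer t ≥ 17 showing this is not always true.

t = 20

Check each integer t ≥ 17 in order until t, t + 1 are both composite.
t = 17: 17 is prime.
t = 18: 19 is prime.
t = 19: 19 is prime.
t = 20: 20 = 2 × 10; 21 = 3 × 7 — both composite.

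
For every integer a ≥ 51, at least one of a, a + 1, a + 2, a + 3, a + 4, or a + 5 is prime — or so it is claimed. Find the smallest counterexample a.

a = 90

A counterexample is any integer a ≥ 51 such that a, a + 1, a + 2, a + 3, a + 4, a + 5 are all composite; we check each in order.
For a = 51, 52, 53, 54, …, 87, 88, 89 the conclusion holds.
a = 90: 90 = 2 × 45; 91 = 7 × 13; 92 = 2 × 46; 93 = 3 × 31; 94 = 2 × 47; 95 = 5 × 19 — all composite.
Hence a = 90 is a counterexample.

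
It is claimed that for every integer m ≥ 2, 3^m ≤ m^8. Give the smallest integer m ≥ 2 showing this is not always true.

m = 23

We need the least integer m ≥ 2 for which 3^m > m^8.
For m = 2, 3, 4, 5, …, 20, 21, 22 the conclusion holds.
m = 23: 3^m = 94143178827 and m^8 = 78310985281, so 94143178827 > 78310985281.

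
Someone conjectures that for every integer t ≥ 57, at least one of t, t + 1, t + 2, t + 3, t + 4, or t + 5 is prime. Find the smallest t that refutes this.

For t = 57, 58, 59, 60, …, 87, 88, 89 the conclusion holds.
t = 90: 90 = 2 × 45; 91 = 7 × 13; 92 = 2 × 46; 93 = 3 × 31; 94 = 2 × 47; 95 = 5 × 19 — all composite.

t = 90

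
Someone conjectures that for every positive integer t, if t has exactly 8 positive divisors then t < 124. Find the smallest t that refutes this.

t = 128

We need the least positive integer t for which t has exactly 8 positive divisors but the claim fails.
For t = 24, 30, 40, 42, …, 105, 110, 114 the conclusion holds.
t = 128: τ(128) = 8; 128 ≥ 124.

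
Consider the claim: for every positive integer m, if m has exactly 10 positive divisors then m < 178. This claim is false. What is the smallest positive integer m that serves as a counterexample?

m = 208

m = 48: τ(48) = 10; 48 < 178.
m = 80: τ(80) = 10; 80 < 178.
m = 112: τ(112) = 10; 112 < 178.
m = 162: τ(162) = 10; 162 < 178.
m = 176: τ(176) = 10; 176 < 178.
m = 208: τ(208) = 10; 208 ≥ 178.
So m = 208 is the smallest counterexample.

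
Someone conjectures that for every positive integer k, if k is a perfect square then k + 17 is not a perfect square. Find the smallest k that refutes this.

k = 64

We need the least positive integer k for which k is a perfect square but k + 17 is a perfect square.
For k = 1, 4, 9, 16, 25, 36, 49 the conclusion holds.
k = 64: 64 = 8² and 64 + 17 = 81 = 9².
Hence k = 64 is a counterexample.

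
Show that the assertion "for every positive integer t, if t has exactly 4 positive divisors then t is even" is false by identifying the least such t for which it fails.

For t = 6, 8, 10, 14 the conclusion holds.
t = 15: divisors of 15: 1, 3, 5, 15; 15 is odd.

t = 15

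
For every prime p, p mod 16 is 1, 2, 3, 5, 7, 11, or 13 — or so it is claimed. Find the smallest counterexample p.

p = 31

For p = 2, 3, 5, 7, 11, 13, 17, 19, 23, 29 the conclusion holds.
p = 31: 31 mod 16 = 15 — not in {1, 2, 3, 5, 7, 11, 13}.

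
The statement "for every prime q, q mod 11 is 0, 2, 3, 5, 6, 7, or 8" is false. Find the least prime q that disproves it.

q = 23

Check each prime q in order until the claim fails.
q = 2: 2 mod 11 = 2.
q = 3: 3 mod 11 = 3.
q = 5: 5 mod 11 = 5.
q = 7: 7 mod 11 = 7.
q = 11: 11 mod 11 = 0.
q = 13: 13 mod 11 = 2.
q = 17: 17 mod 11 = 6.
q = 19: 19 mod 11 = 8.
q = 23: 23 mod 11 = 1 — not in {0, 2, 3, 5, 6, 7, 8}.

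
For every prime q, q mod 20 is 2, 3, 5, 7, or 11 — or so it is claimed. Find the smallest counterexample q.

q = 13

A counterexample is any prime q such that the claim fails; we check each in order.
The first 5 eligible values, up to q = 11, all satisfy the conclusion.
q = 13: 13 mod 20 = 13 — not in {2, 3, 5, 7, 11}.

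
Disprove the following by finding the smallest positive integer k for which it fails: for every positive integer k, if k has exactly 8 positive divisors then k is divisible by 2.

k = 105

Check each positive integer k in order until k has exactly 8 positive divisors but k is not divisible by 2.
For k = 24, 30, 40, 42, …, 88, 102, 104 the conclusion holds.
k = 105: τ(105) = 8; 105 mod 2 = 1.
Hence k = 105 is a counterexample.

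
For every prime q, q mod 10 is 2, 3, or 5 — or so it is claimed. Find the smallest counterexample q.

For q = 2, 3, 5 the conclusion holds.
q = 7: 7 mod 10 = 7 — not in {2, 3, 5}.
Thus q = 7 disproves the claim, and no smaller q works.

q = 7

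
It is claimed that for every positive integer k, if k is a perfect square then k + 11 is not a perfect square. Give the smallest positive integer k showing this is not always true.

k = 25

The first 4 eligible values, up to k = 16, all satisfy the conclusion.
k = 25: 25 = 5² and 25 + 11 = 36 = 6².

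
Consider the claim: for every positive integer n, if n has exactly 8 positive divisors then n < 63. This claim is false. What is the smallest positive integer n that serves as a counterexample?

We need the least positive integer n for which n has exactly 8 positive divisors but the claim fails.
n = 24: τ(24) = 8; 24 < 63.
n = 30: τ(30) = 8; 30 < 63.
n = 40: τ(40) = 8; 40 < 63.
n = 42: τ(42) = 8; 42 < 63.
n = 54: τ(54) = 8; 54 < 63.
n = 56: τ(56) = 8; 56 < 63.
n = 66: τ(66) = 8; 66 ≥ 63.
So n = 66 is the smallest counterexample.

n = 66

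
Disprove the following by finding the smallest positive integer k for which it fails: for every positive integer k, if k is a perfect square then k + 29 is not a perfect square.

For k = 1, 4, 9, 16, …, 121, 144, 169 the conclusion holds.
k = 196: 196 = 14² and 196 + 29 = 225 = 15².

k = 196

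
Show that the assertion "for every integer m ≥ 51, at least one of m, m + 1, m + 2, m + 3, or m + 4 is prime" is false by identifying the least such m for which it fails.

Check each integer m ≥ 51 in order until m, m + 1, m + 2, m + 3, m + 4 are all composite.
For m = 51, 52, 53 the conclusion holds.
m = 54: 54 = 2 × 27; 55 = 5 × 11; 56 = 2 × 28; 57 = 3 × 19; 58 = 2 × 29 — all composite.

m = 54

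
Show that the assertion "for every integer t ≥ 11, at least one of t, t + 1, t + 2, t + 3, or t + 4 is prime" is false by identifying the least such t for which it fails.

t = 24

The first 13 eligible values, up to t = 23, all satisfy the conclusion.
t = 24: 24 = 2 × 12; 25 = 5 × 5; 26 = 2 × 13; 27 = 3 × 9; 28 = 2 × 14 — all composite.
Hence t = 24 is a counterexample.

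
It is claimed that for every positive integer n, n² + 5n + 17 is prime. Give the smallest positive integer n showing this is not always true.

We need the least positive integer n for which n² + 5n + 17 is not prime.
The first 7 eligible values, up to n = 7, all satisfy the conclusion.
n = 8: n² + 5n + 17 = 121 = 11 × 11, composite.
Hence n = 8 is a counterexample.

n = 8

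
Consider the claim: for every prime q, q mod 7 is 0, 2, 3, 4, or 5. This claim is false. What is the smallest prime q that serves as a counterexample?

We need the least prime q for which the claim fails.
The first 5 eligible values, up to q = 11, all satisfy the conclusion.
q = 13: 13 mod 7 = 6 — not in {0, 2, 3, 4, 5}.

q = 13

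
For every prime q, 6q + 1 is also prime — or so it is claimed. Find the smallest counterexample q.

q = 19

Check each prime q in order until 6q + 1 is not prime.
For q = 2, 3, 5, 7, 11, 13, 17 the conclusion holds.
q = 19: 6q + 1 = 115 = 5 × 23, not prime.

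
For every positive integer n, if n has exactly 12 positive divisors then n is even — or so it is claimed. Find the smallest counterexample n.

A counterexample is any positive integer n such that n has exactly 12 positive divisors but n is odd; we check each in order.
For n = 60, 72, 84, 90, …, 294, 306, 308 the conclusion holds.
n = 315: divisors of 315: 12 divisors; 315 is odd.
Thus n = 315 disproves the claim, and no smaller n works.

n = 315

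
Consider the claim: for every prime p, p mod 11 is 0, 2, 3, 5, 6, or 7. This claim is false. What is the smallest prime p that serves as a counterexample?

p = 2: 2 mod 11 = 2.
p = 3: 3 mod 11 = 3.
p = 5: 5 mod 11 = 5.
p = 7: 7 mod 11 = 7.
p = 11: 11 mod 11 = 0.
p = 13: 13 mod 11 = 2.
p = 17: 17 mod 11 = 6.
p = 19: 19 mod 11 = 8 — not in {0, 2, 3, 5, 6, 7}.

p = 19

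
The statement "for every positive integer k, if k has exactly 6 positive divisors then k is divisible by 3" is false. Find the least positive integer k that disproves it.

For k = 12, 18 the conclusion holds.
k = 20: τ(20) = 6; 20 mod 3 = 2.

k = 20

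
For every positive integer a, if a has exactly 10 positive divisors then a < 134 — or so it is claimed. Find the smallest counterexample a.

a = 162

We need the least positive integer a for which a has exactly 10 positive divisors but the claim fails.
For a = 48, 80, 112 the conclusion holds.
a = 162: τ(162) = 10; 162 ≥ 134.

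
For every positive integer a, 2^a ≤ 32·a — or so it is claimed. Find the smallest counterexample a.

We need the least positive integer a for which 2^a > 32·a.
For a = 1, 2, 3, 4, 5, 6, 7, 8 the conclusion holds.
a = 9: 2^a = 512 and 32·a = 288, so 512 > 288.
So a = 9 is the smallest counterexample.

a = 9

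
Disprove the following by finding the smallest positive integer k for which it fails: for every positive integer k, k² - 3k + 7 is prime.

For k = 1, 2, 3, 4, 5 the conclusion holds.
k = 6: k² - 3k + 7 = 25 = 5 × 5, composite.

k = 6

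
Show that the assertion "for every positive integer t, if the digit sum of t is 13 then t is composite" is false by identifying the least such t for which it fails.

For t = 49, 58 the conclusion holds.
t = 67: digit sum 13; 67 is prime, not composite.
So t = 67 is the smallest counterexample.

t = 67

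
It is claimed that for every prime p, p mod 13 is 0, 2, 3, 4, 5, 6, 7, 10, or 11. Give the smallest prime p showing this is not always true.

p = 47

The first 14 eligible values, up to p = 43, all satisfy the conclusion.
p = 47: 47 mod 13 = 8 — not in {0, 2, 3, 4, 5, 6, 7, 10, 11}.
Thus p = 47 disproves the claim, and no smaller p works.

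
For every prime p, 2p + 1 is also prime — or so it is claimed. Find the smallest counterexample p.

We need the least prime p for which 2p + 1 is not prime.
p = 2: 2p + 1 = 5, prime.
p = 3: 2p + 1 = 7, prime.
p = 5: 2p + 1 = 11, prime.
p = 7: 2p + 1 = 15 = 3 × 5, not prime.

p = 7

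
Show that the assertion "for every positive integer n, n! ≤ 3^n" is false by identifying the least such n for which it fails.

n = 7

We need the least positive integer n for which n! > 3^n.
For n = 1, 2, 3, 4, 5, 6 the conclusion holds.
n = 7: n! = 5040 and 3^n = 2187, so 5040 > 2187.
Thus n = 7 disproves the claim, and no smaller n works.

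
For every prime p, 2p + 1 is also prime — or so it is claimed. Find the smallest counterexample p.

p = 7

We need the least prime p for which 2p + 1 is not prime.
For p = 2, 3, 5 the conclusion holds.
p = 7: 2p + 1 = 15 = 3 × 5, not prime.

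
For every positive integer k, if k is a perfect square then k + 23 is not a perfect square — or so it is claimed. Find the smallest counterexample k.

k = 121

We need the least positive integer k for which k is a perfect square but k + 23 is a perfect square.
For k = 1, 4, 9, 16, 25, 36, 49, 64, 81, 100 the conclusion holds.
k = 121: 121 = 11² and 121 + 23 = 144 = 12².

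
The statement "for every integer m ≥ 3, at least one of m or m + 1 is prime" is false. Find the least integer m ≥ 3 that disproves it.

m = 8

For m = 3, 4, 5, 6, 7 the conclusion holds.
m = 8: 8 = 2 × 4; 9 = 3 × 3 — both composite.
Hence m = 8 is a counterexample.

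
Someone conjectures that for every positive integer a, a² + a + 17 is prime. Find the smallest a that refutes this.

A counterexample is any positive integer a such that a² + a + 17 is not prime; we check each in order.
For a = 1, 2, 3, 4, …, 13, 14, 15 the conclusion holds.
a = 16: a² + a + 17 = 289 = 17 × 17, composite.
Thus a = 16 disproves the claim, and no smaller a works.

a = 16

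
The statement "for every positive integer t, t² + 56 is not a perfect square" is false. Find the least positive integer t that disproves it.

t = 5

t = 1: 1² + 56 = 57, not a perfect square.
t = 2: 2² + 56 = 60, not a perfect square.
t = 3: 3² + 56 = 65, not a perfect square.
t = 4: 4² + 56 = 72, not a perfect square.
t = 5: 5² + 56 = 81 = 9², a perfect square.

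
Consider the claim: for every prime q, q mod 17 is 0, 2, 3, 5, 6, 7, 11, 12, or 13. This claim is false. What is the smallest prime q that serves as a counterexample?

q = 31

Check each prime q in order until the claim fails.
For q = 2, 3, 5, 7, 11, 13, 17, 19, 23, 29 the conclusion holds.
q = 31: 31 mod 17 = 14 — not in {0, 2, 3, 5, 6, 7, 11, 12, 13}.
Hence q = 31 is a counterexample.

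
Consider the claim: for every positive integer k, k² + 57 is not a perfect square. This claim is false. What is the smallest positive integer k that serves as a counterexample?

k = 8

A counterexample is any positive integer k such that k² + 57 is a perfect square; we check each in order.
The first 7 eligible values, up to k = 7, all satisfy the conclusion.
k = 8: 8² + 57 = 121 = 11², a perfect square.
Thus k = 8 disproves the claim, and no smaller k works.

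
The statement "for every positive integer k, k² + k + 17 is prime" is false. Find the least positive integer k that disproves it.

A counterexample is any positive integer k such that k² + k + 17 is not prime; we check each in order.
For k = 1, 2, 3, 4, …, 13, 14, 15 the conclusion holds.
k = 16: k² + k + 17 = 289 = 17 × 17, composite.
So k = 16 is the smallest counterexample.

k = 16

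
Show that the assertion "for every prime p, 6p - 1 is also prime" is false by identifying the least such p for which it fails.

p = 2: 6p - 1 = 11, prime.
p = 3: 6p - 1 = 17, prime.
p = 5: 6p - 1 = 29, prime.
p = 7: 6p - 1 = 41, prime.
p = 11: 6p - 1 = 65 = 5 × 13, not prime.
Thus p = 11 disproves the claim, and no smaller p works.

p = 11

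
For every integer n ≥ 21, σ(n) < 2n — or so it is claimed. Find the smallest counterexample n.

Check each integer n ≥ 21 in order until the claim fails.
n = 21: σ(21) = 32; 32 < 42.
n = 22: σ(22) = 36; 36 < 44.
n = 23: σ(23) = 24; 24 < 46.
n = 24: σ(24) = 60; 60 ≥ 48.

n = 24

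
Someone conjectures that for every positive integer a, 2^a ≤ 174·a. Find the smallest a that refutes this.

Check each positive integer a in order until 2^a > 174·a.
For a = 1, 2, 3, 4, 5, 6, 7, 8, 9, 10 the conclusion holds.
a = 11: 2^a = 2048 and 174·a = 1914, so 2048 > 1914.
Thus a = 11 disproves the claim, and no smaller a works.

a = 11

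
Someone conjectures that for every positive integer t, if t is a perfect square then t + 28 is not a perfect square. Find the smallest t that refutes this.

Check each positive integer t in order until t is a perfect square but t + 28 is a perfect square.
For t = 1, 4, 9, 16, 25 the conclusion holds.
t = 36: 36 = 6² and 36 + 28 = 64 = 8².
So t = 36 is the smallest counterexample.

t = 36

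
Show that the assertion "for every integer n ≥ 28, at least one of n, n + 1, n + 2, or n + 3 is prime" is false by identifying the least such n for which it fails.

For n = 28, 29, 30, 31 the conclusion holds.
n = 32: 32 = 2 × 16; 33 = 3 × 11; 34 = 2 × 17; 35 = 5 × 7 — all composite.

n = 32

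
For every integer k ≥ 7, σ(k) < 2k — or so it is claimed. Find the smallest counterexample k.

k = 12

For k = 7, 8, 9, 10, 11 the conclusion holds.
k = 12: σ(12) = 28; 28 ≥ 24.
Hence k = 12 is a counterexample.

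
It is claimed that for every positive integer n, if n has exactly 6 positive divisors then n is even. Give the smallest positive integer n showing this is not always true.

We need the least positive integer n for which n has exactly 6 positive divisors but n is odd.
n = 12: divisors of 12: 1, 2, 3, 4, 6, 12; 12 is even.
n = 18: divisors of 18: 1, 2, 3, 6, 9, 18; 18 is even.
n = 20: divisors of 20: 1, 2, 4, 5, 10, 20; 20 is even.
n = 28: divisors of 28: 1, 2, 4, 7, 14, 28; 28 is even.
n = 32: divisors of 32: 1, 2, 4, 8, 16, 32; 32 is even.
n = 44: divisors of 44: 1, 2, 4, 11, 22, 44; 44 is even.
n = 45: divisors of 45: 1, 3, 5, 9, 15, 45; 45 is odd.

n = 45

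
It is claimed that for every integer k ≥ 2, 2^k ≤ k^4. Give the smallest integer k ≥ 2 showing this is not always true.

k = 17

Check each integer k ≥ 2 in order until 2^k > k^4.
For k = 2, 3, 4, 5, …, 14, 15, 16 the conclusion holds.
k = 17: 2^k = 131072 and k^4 = 83521, so 131072 > 83521.
Hence k = 17 is a counterexample.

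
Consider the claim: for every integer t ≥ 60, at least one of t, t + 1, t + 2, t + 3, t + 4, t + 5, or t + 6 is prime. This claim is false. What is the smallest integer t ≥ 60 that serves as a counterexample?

t = 90

A counterexample is any integer t ≥ 60 such that t, t + 1, t + 2, t + 3, t + 4, t + 5, t + 6 are all composite; we check each in order.
For t = 60, 61, 62, 63, …, 87, 88, 89 the conclusion holds.
t = 90: 90 = 2 × 45; 91 = 7 × 13; 92 = 2 × 46; 93 = 3 × 31; 94 = 2 × 47; 95 = 5 × 19; 96 = 2 × 48 — all composite.
So t = 90 is the smallest counterexample.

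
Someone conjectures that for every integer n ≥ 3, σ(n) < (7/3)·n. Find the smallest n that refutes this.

The first 9 eligible values, up to n = 11, all satisfy the conclusion.
n = 12: σ(12) = 28; 28 ≥ 28.
Thus n = 12 disproves the claim, and no smaller n works.

n = 12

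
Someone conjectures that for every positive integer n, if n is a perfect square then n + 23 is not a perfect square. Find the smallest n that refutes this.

n = 121

Check each positive integer n in order until n is a perfect square but n + 23 is a perfect square.
For n = 1, 4, 9, 16, 25, 36, 49, 64, 81, 100 the conclusion holds.
n = 121: 121 = 11² and 121 + 23 = 144 = 12².
Hence n = 121 is a counterexample.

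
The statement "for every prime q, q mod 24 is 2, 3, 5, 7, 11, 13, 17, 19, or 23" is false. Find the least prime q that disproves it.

The first 20 eligible values, up to q = 71, all satisfy the conclusion.
q = 73: 73 mod 24 = 1 — not in {2, 3, 5, 7, 11, 13, 17, 19, 23}.
Thus q = 73 disproves the claim, and no smaller q works.

q = 73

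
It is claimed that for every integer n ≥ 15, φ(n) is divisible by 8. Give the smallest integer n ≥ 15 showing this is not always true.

For n = 15, 16, 17 the conclusion holds.
n = 18: φ(18) = 6; 6 mod 8 = 6.
Thus n = 18 disproves the claim, and no smaller n works.

n = 18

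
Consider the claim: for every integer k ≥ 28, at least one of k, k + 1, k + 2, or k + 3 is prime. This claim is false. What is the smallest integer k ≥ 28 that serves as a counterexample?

Check each integer k ≥ 28 in order until k, k + 1, k + 2, k + 3 are all composite.
The first 4 eligible values, up to k = 31, all satisfy the conclusion.
k = 32: 32 = 2 × 16; 33 = 3 × 11; 34 = 2 × 17; 35 = 5 × 7 — all composite.
Hence k = 32 is a counterexample.

k = 32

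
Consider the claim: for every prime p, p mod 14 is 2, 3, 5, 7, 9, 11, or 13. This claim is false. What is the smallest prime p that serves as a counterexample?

For p = 2, 3, 5, 7, 11, 13, 17, 19, 23 the conclusion holds.
p = 29: 29 mod 14 = 1 — not in {2, 3, 5, 7, 9, 11, 13}.

p = 29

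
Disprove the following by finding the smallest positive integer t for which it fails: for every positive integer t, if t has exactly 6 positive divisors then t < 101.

t = 116

Check each positive integer t in order until t has exactly 6 positive divisors but the claim fails.
The first 16 eligible values, up to t = 99, all satisfy the conclusion.
t = 116: τ(116) = 6; 116 ≥ 101.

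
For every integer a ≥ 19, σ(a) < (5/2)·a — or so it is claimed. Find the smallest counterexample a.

A counterexample is any integer a ≥ 19 such that the claim fails; we check each in order.
a = 19: σ(19) = 20; 20 < 95/2.
a = 20: σ(20) = 42; 42 < 50.
a = 21: σ(21) = 32; 32 < 105/2.
a = 22: σ(22) = 36; 36 < 55.
a = 23: σ(23) = 24; 24 < 115/2.
a = 24: σ(24) = 60; 60 ≥ 60.

a = 24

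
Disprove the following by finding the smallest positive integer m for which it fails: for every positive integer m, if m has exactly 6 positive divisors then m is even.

A counterexample is any positive integer m such that m has exactly 6 positive divisors but m is odd; we check each in order.
m = 12: divisors of 12: 1, 2, 3, 4, 6, 12; 12 is even.
m = 18: divisors of 18: 1, 2, 3, 6, 9, 18; 18 is even.
m = 20: divisors of 20: 1, 2, 4, 5, 10, 20; 20 is even.
m = 28: divisors of 28: 1, 2, 4, 7, 14, 28; 28 is even.
m = 32: divisors of 32: 1, 2, 4, 8, 16, 32; 32 is even.
m = 44: divisors of 44: 1, 2, 4, 11, 22, 44; 44 is even.
m = 45: divisors of 45: 1, 3, 5, 9, 15, 45; 45 is odd.
Hence m = 45 is a counterexample.

m = 45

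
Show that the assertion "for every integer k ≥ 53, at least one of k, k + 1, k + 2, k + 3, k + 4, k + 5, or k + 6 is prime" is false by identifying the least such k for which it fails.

k = 90

Check each integer k ≥ 53 in order until k, k + 1, k + 2, k + 3, k + 4, k + 5, k + 6 are all composite.
For k = 53, 54, 55, 56, …, 87, 88, 89 the conclusion holds.
k = 90: 90 = 2 × 45; 91 = 7 × 13; 92 = 2 × 46; 93 = 3 × 31; 94 = 2 × 47; 95 = 5 × 19; 96 = 2 × 48 — all composite.
Thus k = 90 disproves the claim, and no smaller k works.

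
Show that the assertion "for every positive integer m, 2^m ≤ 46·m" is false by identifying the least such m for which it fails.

m = 1: 2^m = 2 and 46·m = 46, so 2 ≤ 46.
m = 2: 2^m = 4 and 46·m = 92, so 4 ≤ 92.
m = 3: 2^m = 8 and 46·m = 138, so 8 ≤ 138.
m = 4: 2^m = 16 and 46·m = 184, so 16 ≤ 184.
m = 5: 2^m = 32 and 46·m = 230, so 32 ≤ 230.
m = 6: 2^m = 64 and 46·m = 276, so 64 ≤ 276.
m = 7: 2^m = 128 and 46·m = 322, so 128 ≤ 322.
m = 8: 2^m = 256 and 46·m = 368, so 256 ≤ 368.
m = 9: 2^m = 512 and 46·m = 414, so 512 > 414.

m = 9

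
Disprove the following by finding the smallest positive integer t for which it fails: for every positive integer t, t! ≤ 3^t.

t = 1: t! = 1 and 3^t = 3, so 1 ≤ 3.
t = 2: t! = 2 and 3^t = 9, so 2 ≤ 9.
t = 3: t! = 6 and 3^t = 27, so 6 ≤ 27.
t = 4: t! = 24 and 3^t = 81, so 24 ≤ 81.
t = 5: t! = 120 and 3^t = 243, so 120 ≤ 243.
t = 6: t! = 720 and 3^t = 729, so 720 ≤ 729.
t = 7: t! = 5040 and 3^t = 2187, so 5040 > 2187.
So t = 7 is the smallest counterexample.

t = 7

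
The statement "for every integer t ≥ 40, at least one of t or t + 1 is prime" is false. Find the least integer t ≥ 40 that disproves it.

t = 44

Check each integer t ≥ 40 in order until t, t + 1 are both composite.
t = 40: 41 is prime.
t = 41: 41 is prime.
t = 42: 43 is prime.
t = 43: 43 is prime.
t = 44: 44 = 2 × 22; 45 = 3 × 15 — both composite.
Hence t = 44 is a counterexample.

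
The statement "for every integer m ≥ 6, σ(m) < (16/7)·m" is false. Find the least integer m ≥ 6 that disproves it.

m = 12

We need the least integer m ≥ 6 for which the claim fails.
The first 6 eligible values, up to m = 11, all satisfy the conclusion.
m = 12: σ(12) = 28; 28 ≥ 192/7.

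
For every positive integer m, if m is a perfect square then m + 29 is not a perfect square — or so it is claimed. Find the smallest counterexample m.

m = 196

A counterexample is any positive integer m such that m is a perfect square but m + 29 is a perfect square; we check each in order.
The first 13 eligible values, up to m = 169, all satisfy the conclusion.
m = 196: 196 = 14² and 196 + 29 = 225 = 15².
Hence m = 196 is a counterexample.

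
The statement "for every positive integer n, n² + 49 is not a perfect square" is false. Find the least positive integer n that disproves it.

n = 24

Check each positive integer n in order until n² + 49 is a perfect square.
For n = 1, 2, 3, 4, …, 21, 22, 23 the conclusion holds.
n = 24: 24² + 49 = 625 = 25², a perfect square.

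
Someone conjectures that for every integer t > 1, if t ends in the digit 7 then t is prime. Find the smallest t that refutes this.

t = 27

For t = 7, 17 the conclusion holds.
t = 27: 27 ends in 7; 27 = 3 × 9, composite.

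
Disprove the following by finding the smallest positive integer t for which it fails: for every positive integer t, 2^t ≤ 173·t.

t = 11

We need the least positive integer t for which 2^t > 173·t.
For t = 1, 2, 3, 4, 5, 6, 7, 8, 9, 10 the conclusion holds.
t = 11: 2^t = 2048 and 173·t = 1903, so 2048 > 1903.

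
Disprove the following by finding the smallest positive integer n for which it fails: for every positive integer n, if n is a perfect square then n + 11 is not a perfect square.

n = 25

A counterexample is any positive integer n such that n is a perfect square but n + 11 is a perfect square; we check each in order.
n = 1: 1 + 11 = 12, not a perfect square.
n = 4: 4 + 11 = 15, not a perfect square.
n = 9: 9 + 11 = 20, not a perfect square.
n = 16: 16 + 11 = 27, not a perfect square.
n = 25: 25 = 5² and 25 + 11 = 36 = 6².
So n = 25 is the smallest counterexample.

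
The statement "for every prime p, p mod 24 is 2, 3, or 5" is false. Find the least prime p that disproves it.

A counterexample is any prime p such that the claim fails; we check each in order.
For p = 2, 3, 5 the conclusion holds.
p = 7: 7 mod 24 = 7 — not in {2, 3, 5}.

p = 7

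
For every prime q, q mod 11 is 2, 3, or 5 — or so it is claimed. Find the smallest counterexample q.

Check each prime q in order until the claim fails.
q = 2: 2 mod 11 = 2.
q = 3: 3 mod 11 = 3.
q = 5: 5 mod 11 = 5.
q = 7: 7 mod 11 = 7 — not in {2, 3, 5}.
Thus q = 7 disproves the claim, and no smaller q works.

q = 7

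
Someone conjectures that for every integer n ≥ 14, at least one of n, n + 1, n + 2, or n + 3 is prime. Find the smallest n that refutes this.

A counterexample is any integer n ≥ 14 such that n, n + 1, n + 2, n + 3 are all composite; we check each in order.
For n = 14, 15, 16, 17, 18, 19, 20, 21, 22, 23 the conclusion holds.
n = 24: 24 = 2 × 12; 25 = 5 × 5; 26 = 2 × 13; 27 = 3 × 9 — all composite.
Hence n = 24 is a counterexample.

n = 24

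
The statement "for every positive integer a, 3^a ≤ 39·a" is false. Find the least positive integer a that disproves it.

a = 5

We need the least positive integer a for which 3^a > 39·a.
a = 1: 3^a = 3 and 39·a = 39, so 3 ≤ 39.
a = 2: 3^a = 9 and 39·a = 78, so 9 ≤ 78.
a = 3: 3^a = 27 and 39·a = 117, so 27 ≤ 117.
a = 4: 3^a = 81 and 39·a = 156, so 81 ≤ 156.
a = 5: 3^a = 243 and 39·a = 195, so 243 > 195.
So a = 5 is the smallest counterexample.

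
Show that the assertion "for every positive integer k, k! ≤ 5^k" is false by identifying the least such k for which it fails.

A counterexample is any positive integer k such that k! > 5^k; we check each in order.
For k = 1, 2, 3, 4, …, 9, 10, 11 the conclusion holds.
k = 12: k! = 479001600 and 5^k = 244140625, so 479001600 > 244140625.

k = 12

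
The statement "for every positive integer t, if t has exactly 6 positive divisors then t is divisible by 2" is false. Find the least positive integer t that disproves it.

t = 45

We need the least positive integer t for which t has exactly 6 positive divisors but t is not divisible by 2.
t = 12: τ(12) = 6; 12 mod 2 = 0.
t = 18: τ(18) = 6; 18 mod 2 = 0.
t = 20: τ(20) = 6; 20 mod 2 = 0.
t = 28: τ(28) = 6; 28 mod 2 = 0.
t = 32: τ(32) = 6; 32 mod 2 = 0.
t = 44: τ(44) = 6; 44 mod 2 = 0.
t = 45: τ(45) = 6; 45 mod 2 = 1.
Thus t = 45 disproves the claim, and no smaller t works.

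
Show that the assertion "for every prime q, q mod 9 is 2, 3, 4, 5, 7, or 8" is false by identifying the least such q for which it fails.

The first 7 eligible values, up to q = 17, all satisfy the conclusion.
q = 19: 19 mod 9 = 1 — not in {2, 3, 4, 5, 7, 8}.

q = 19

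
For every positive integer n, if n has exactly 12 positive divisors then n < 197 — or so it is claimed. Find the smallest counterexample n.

n = 198

We need the least positive integer n for which n has exactly 12 positive divisors but the claim fails.
For n = 60, 72, 84, 90, …, 150, 156, 160 the conclusion holds.
n = 198: τ(198) = 12; 198 ≥ 197.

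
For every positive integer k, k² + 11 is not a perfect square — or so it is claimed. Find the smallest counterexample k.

k = 5

Check each positive integer k in order until k² + 11 is a perfect square.
k = 1: 1² + 11 = 12, not a perfect square.
k = 2: 2² + 11 = 15, not a perfect square.
k = 3: 3² + 11 = 20, not a perfect square.
k = 4: 4² + 11 = 27, not a perfect square.
k = 5: 5² + 11 = 36 = 6², a perfect square.
So k = 5 is the smallest counterexample.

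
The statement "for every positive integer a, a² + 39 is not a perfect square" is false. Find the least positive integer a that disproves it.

A counterexample is any positive integer a such that a² + 39 is a perfect square; we check each in order.
For a = 1, 2, 3, 4 the conclusion holds.
a = 5: 5² + 39 = 64 = 8², a perfect square.
So a = 5 is the smallest counterexample.

a = 5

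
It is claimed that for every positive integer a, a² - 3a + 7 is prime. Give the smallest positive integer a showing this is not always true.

a = 6

For a = 1, 2, 3, 4, 5 the conclusion holds.
a = 6: a² - 3a + 7 = 25 = 5 × 5, composite.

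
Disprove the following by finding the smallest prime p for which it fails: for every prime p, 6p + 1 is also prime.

Check each prime p in order until 6p + 1 is not prime.
For p = 2, 3, 5, 7, 11, 13, 17 the conclusion holds.
p = 19: 6p + 1 = 115 = 5 × 23, not prime.

p = 19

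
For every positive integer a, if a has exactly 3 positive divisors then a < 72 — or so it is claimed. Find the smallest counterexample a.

a = 121

A counterexample is any positive integer a such that a has exactly 3 positive divisors but the claim fails; we check each in order.
For a = 4, 9, 25, 49 the conclusion holds.
a = 121: τ(121) = 3; 121 ≥ 72.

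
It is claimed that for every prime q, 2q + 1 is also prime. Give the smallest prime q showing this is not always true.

q = 7

Check each prime q in order until 2q + 1 is not prime.
For q = 2, 3, 5 the conclusion holds.
q = 7: 2q + 1 = 15 = 3 × 5, not prime.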